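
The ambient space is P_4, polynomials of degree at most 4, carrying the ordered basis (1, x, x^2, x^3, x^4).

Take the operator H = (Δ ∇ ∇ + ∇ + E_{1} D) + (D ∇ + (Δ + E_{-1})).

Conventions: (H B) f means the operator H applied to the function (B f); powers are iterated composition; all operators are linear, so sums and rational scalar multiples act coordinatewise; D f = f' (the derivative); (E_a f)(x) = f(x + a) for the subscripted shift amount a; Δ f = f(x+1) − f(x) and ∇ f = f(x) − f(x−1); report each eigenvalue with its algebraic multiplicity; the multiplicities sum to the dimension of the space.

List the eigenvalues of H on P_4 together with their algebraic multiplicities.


λ = 1 (multiplicity 5)

image of 1: 1
image of x: x + 2
image of x^2: x^2 + 4x + 5
image of x^3: x^3 + 6x^2 + 15x + 7
image of x^4: x^4 + 8x^3 + 30x^2 + 28x - 3
the matrix is upper triangular; its diagonal is (1, 1, 1, 1, 1)
for a triangular matrix the eigenvalues are the diagonal entries, with algebraic multiplicity their repetition count


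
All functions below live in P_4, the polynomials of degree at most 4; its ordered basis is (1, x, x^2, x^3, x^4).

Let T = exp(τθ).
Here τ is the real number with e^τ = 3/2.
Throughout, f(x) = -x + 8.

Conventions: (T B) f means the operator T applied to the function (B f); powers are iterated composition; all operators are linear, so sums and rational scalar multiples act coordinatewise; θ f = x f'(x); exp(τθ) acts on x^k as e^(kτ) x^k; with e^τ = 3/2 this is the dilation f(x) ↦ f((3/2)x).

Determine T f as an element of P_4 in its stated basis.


g(x) = -(3/2)x + 8

exp(τθ) x^k = e^(kτ) x^k; with e^τ = 3/2 this sends x^k to (3/2)^k x^k
x ↦ 3/2 x
applying this coordinatewise to f: exp(τθ) f = -(3/2)x + 8


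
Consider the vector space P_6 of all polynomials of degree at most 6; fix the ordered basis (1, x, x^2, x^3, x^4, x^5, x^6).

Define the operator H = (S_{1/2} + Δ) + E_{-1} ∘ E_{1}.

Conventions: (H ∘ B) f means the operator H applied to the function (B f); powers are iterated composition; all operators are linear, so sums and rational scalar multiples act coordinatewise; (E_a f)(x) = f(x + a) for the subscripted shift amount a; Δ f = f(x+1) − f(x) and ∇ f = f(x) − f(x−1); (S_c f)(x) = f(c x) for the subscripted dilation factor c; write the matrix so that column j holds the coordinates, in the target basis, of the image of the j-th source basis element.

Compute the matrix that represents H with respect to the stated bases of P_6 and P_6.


the matrix is [[2, 1, 1, 1, 1, 1, 1]; [0, 3/2, 2, 3, 4, 5, 6]; [0, 0, 5/4, 3, 6, 10, 15]; [0, 0, 0, 9/8, 4, 10, 20]; [0, 0, 0, 0, 17/16, 5, 15]; [0, 0, 0, 0, 0, 33/32, 6]; [0, 0, 0, 0, 0, 0, 65/64]] (rows listed top to bottom)

image of 1: 2
image of x: (3/2)x + 1
image of x^2: (5/4)x^2 + 2x + 1
image of x^3: (9/8)x^3 + 3x^2 + 3x + 1
image of x^4: (17/16)x^4 + 4x^3 + 6x^2 + 4x + 1
image of x^5: (33/32)x^5 + 5x^4 + 10x^3 + 10x^2 + 5x + 1
image of x^6: (65/64)x^6 + 6x^5 + 15x^4 + 20x^3 + 15x^2 + 6x + 1
each image's coordinates form column j of the matrix


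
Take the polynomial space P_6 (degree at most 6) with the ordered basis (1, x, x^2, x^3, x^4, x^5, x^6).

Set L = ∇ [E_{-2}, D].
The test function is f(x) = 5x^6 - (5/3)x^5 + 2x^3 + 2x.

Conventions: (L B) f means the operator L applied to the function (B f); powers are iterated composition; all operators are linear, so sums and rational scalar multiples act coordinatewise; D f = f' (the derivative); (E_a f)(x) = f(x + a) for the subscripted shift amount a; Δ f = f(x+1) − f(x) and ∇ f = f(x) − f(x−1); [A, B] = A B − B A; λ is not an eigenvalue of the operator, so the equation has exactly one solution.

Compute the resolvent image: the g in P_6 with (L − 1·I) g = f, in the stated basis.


the image equals g(x) = -5x^6 + (5/3)x^5 - 2x^3 - 2x

write g with unknown coordinates in the stated basis and equate coefficients in (L − 1·I) g = f
solving from the highest basis element down gives g = -5x^6 + (5/3)x^5 - 2x^3 - 2x
check: L g = 0
so L g − 1·g = 5x^6 - (5/3)x^5 + 2x^3 + 2x = f ✓


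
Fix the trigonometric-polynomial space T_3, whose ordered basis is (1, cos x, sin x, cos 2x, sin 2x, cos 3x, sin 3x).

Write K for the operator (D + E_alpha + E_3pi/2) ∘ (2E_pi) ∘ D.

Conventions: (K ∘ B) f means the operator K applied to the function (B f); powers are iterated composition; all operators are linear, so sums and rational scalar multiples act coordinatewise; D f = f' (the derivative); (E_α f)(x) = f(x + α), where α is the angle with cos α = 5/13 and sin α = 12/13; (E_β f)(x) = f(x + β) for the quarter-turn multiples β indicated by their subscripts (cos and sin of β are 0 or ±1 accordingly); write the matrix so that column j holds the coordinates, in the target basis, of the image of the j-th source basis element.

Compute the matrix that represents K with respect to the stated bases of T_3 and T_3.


the matrix is [[0, 0, 0, 0, 0, 0, 0]; [0, 24/13, -10/13, 0, 0, 0, 0]; [0, 10/13, 24/13, 0, 0, 0, 0]; [0, 0, 0, -1832/169, -1152/169, 0, 0]; [0, 0, 0, 1152/169, -1832/169, 0, 0]; [0, 0, 0, 0, 0, 47760/2197, 12210/2197]; [0, 0, 0, 0, 0, -12210/2197, 47760/2197]] (rows listed top to bottom)

image of 1: 0
image of cos x: (24/13)cos x + (10/13)sin x
image of sin x: -(10/13)cos x + (24/13)sin x
image of cos 2x: -(1832/169)cos 2x + (1152/169)sin 2x
image of sin 2x: -(1152/169)cos 2x - (1832/169)sin 2x
image of cos 3x: (47760/2197)cos 3x - (12210/2197)sin 3x
image of sin 3x: (12210/2197)cos 3x + (47760/2197)sin 3x
each image's coordinates form column j of the matrix


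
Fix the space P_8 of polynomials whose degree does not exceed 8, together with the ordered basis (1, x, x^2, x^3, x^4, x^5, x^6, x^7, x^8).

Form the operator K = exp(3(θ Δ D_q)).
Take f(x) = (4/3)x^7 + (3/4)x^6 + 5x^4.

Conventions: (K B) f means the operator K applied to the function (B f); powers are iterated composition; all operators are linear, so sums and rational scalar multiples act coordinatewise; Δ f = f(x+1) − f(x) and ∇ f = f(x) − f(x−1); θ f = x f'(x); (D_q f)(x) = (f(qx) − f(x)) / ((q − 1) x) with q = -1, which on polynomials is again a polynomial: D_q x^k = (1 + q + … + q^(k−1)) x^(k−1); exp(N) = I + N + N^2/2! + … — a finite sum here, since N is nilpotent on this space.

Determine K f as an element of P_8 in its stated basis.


order-1 term: 120x^5 + 240x^4 + 240x^3 + 120x^2 + 24x
order-2 term: 2160x^3 + 2160x^2 + 1440x
order-3 term: 4320x
the series for exp(3(θ Δ D_q)) f terminates at order 3
exp(3(θ Δ D_q)) f = (4/3)x^7 + (3/4)x^6 + 120x^5 + 245x^4 + 2400x^3 + 2280x^2 + 5784x

g(x) = (4/3)x^7 + (3/4)x^6 + 120x^5 + 245x^4 + 2400x^3 + 2280x^2 + 5784x


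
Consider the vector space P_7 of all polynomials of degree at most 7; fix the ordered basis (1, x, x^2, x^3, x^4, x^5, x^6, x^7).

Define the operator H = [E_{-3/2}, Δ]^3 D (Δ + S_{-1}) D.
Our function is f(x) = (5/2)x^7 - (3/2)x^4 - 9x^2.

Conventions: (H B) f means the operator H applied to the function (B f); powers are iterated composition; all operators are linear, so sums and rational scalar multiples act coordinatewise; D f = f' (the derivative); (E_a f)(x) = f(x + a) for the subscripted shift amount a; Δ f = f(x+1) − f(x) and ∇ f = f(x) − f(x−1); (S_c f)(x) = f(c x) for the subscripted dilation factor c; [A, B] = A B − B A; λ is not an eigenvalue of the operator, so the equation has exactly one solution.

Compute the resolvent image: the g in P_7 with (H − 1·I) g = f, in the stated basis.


write g with unknown coordinates in the stated basis and equate coefficients in (H − 1·I) g = f
solving from the highest basis element down gives g = -(5/2)x^7 + (3/2)x^4 + 9x^2
check: H g = 0
so H g − 1·g = (5/2)x^7 - (3/2)x^4 - 9x^2 = f ✓

the image equals g(x) = -(5/2)x^7 + (3/2)x^4 + 9x^2


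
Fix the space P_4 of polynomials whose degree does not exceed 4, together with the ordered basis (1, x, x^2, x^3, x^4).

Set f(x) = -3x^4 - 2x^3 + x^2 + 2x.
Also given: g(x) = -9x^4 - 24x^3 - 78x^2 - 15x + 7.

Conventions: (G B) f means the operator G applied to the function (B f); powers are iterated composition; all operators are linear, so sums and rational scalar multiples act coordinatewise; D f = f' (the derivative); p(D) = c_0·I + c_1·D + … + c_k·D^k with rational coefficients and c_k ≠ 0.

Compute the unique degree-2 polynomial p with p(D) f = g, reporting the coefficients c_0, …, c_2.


p(D) = 3·I + (3/2)·D + 2·D^2, i.e. c_0 = 3, c_1 = 3/2, c_2 = 2

D^0 f = -3x^4 - 2x^3 + x^2 + 2x
D^1 f = -12x^3 - 6x^2 + 2x + 2
D^2 f = -36x^2 - 12x + 2
matching coefficients of g against c_0 f + c_1 Df + … from the top degree down determines the c_i
solution: c_0 = 3, c_1 = 3/2, c_2 = 2


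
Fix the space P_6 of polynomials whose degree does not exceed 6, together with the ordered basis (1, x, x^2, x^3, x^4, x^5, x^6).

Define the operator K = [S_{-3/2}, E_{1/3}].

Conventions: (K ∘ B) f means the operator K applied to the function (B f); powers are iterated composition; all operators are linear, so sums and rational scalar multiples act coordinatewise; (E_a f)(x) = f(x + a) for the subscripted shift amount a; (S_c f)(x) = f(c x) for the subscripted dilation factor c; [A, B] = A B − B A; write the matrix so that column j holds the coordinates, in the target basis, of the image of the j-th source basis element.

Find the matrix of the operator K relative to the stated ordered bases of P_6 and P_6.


the matrix is [[0, 5/6, -5/36, 35/216, -65/1296, 275/7776, -665/46656]; [0, 0, -5/2, 5/8, -35/36, 325/864, -275/864]; [0, 0, 0, 45/8, -15/8, 175/48, -325/192]; [0, 0, 0, 0, -45/4, 75/16, -175/16]; [0, 0, 0, 0, 0, 675/32, -675/64]; [0, 0, 0, 0, 0, 0, -1215/32]; [0, 0, 0, 0, 0, 0, 0]] (rows listed top to bottom)

image of 1: 0
image of x: 5/6
image of x^2: -(5/2)x - 5/36
image of x^3: (45/8)x^2 + (5/8)x + 35/216
image of x^4: -(45/4)x^3 - (15/8)x^2 - (35/36)x - 65/1296
image of x^5: (675/32)x^4 + (75/16)x^3 + (175/48)x^2 + (325/864)x + 275/7776
image of x^6: -(1215/32)x^5 - (675/64)x^4 - (175/16)x^3 - (325/192)x^2 - (275/864)x - 665/46656
each image's coordinates form column j of the matrix


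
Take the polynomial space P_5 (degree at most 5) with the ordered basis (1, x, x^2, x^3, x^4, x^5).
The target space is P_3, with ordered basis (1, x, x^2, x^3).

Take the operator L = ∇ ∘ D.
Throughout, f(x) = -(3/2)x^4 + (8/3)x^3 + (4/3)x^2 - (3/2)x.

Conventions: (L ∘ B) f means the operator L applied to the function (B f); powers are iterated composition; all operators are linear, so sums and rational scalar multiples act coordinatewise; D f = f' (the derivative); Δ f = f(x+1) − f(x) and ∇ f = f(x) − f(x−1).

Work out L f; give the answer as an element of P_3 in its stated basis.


g(x) = -18x^2 + 34x - 34/3

D f = -6x^3 + 8x^2 + (8/3)x - 3/2
∇ D f = -18x^2 + 34x - 34/3


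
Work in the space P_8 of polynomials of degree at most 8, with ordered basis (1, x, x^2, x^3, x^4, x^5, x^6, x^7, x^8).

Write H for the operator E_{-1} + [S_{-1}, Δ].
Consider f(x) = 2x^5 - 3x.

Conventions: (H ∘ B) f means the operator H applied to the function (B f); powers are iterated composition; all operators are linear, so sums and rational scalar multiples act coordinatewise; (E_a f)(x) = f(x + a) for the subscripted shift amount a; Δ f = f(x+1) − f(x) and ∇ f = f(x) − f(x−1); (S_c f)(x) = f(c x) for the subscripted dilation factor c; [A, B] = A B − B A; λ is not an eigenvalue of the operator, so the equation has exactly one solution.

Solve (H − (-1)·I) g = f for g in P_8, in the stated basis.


the result is g(x) = x^5 - (5/2)x^4 - 20x^3 + (65/2)x^2 + (217/2)x - 239/4

write g with unknown coordinates in the stated basis and equate coefficients in (H − (-1)·I) g = f
solving from the highest basis element down gives g = x^5 - (5/2)x^4 - 20x^3 + (65/2)x^2 + (217/2)x - 239/4
check: H g = x^5 + (5/2)x^4 + 20x^3 - (65/2)x^2 - (223/2)x + 239/4
so H g − (-1)·g = 2x^5 - 3x = f ✓


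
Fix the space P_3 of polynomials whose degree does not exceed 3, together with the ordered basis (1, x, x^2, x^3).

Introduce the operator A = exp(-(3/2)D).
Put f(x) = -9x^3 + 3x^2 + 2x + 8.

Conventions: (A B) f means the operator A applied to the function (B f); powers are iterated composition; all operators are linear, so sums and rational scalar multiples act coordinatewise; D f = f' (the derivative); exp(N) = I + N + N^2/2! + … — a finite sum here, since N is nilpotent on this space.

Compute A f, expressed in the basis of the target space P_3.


the result is g(x) = -9x^3 + (87/2)x^2 - (271/4)x + 337/8

order-1 term: (81/2)x^2 - 9x - 3
order-2 term: -(243/4)x + 27/4
order-3 term: 243/8
the series for exp(-(3/2)D) f terminates at order 3
exp(-(3/2)D) f = -9x^3 + (87/2)x^2 - (271/4)x + 337/8


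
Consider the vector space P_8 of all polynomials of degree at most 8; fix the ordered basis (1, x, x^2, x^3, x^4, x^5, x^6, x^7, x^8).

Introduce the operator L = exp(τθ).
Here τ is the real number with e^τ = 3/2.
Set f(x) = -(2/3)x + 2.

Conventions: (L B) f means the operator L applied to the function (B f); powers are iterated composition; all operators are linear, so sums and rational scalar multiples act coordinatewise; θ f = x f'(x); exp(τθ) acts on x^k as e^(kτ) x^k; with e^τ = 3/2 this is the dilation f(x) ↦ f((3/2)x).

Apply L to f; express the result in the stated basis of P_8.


exp(τθ) x^k = e^(kτ) x^k; with e^τ = 3/2 this sends x^k to (3/2)^k x^k
x ↦ 3/2 x
applying this coordinatewise to f: exp(τθ) f = -x + 2

g(x) = -x + 2


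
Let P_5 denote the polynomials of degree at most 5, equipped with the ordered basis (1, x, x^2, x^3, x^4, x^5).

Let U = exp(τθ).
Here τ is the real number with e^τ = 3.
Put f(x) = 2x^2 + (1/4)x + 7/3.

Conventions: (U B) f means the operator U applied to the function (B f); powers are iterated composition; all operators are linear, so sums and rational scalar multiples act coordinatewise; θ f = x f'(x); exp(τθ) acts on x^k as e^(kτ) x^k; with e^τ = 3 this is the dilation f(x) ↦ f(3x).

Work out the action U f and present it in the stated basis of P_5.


the result is g(x) = 18x^2 + (3/4)x + 7/3

exp(τθ) x^k = e^(kτ) x^k; with e^τ = 3 this sends x^k to 3^k x^k
x ↦ 3 x
x^2 ↦ 9 x^2
applying this coordinatewise to f: exp(τθ) f = 18x^2 + (3/4)x + 7/3


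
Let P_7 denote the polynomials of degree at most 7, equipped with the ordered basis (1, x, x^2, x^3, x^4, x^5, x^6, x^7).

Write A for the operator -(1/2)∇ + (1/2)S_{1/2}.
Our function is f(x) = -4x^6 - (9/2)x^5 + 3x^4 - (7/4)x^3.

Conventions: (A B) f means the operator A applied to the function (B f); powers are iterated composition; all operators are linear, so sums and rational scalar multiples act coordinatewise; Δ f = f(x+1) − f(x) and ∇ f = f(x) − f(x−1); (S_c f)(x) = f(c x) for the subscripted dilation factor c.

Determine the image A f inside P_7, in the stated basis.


∇ f = -24x^5 + (75/2)x^4 - 23x^3 - (33/4)x^2 + (63/4)x - 21/4
(-(1/2)∇) f = 12x^5 - (75/4)x^4 + (23/2)x^3 + (33/8)x^2 - (63/8)x + 21/8
S_{1/2} f = -(1/16)x^6 - (9/64)x^5 + (3/16)x^4 - (7/32)x^3
((1/2)S_{1/2}) f = -(1/32)x^6 - (9/128)x^5 + (3/32)x^4 - (7/64)x^3
(-(1/2)∇ + (1/2)S_{1/2}) f = -(1/32)x^6 + (1527/128)x^5 - (597/32)x^4 + (729/64)x^3 + (33/8)x^2 - (63/8)x + 21/8

the image equals g(x) = -(1/32)x^6 + (1527/128)x^5 - (597/32)x^4 + (729/64)x^3 + (33/8)x^2 - (63/8)x + 21/8


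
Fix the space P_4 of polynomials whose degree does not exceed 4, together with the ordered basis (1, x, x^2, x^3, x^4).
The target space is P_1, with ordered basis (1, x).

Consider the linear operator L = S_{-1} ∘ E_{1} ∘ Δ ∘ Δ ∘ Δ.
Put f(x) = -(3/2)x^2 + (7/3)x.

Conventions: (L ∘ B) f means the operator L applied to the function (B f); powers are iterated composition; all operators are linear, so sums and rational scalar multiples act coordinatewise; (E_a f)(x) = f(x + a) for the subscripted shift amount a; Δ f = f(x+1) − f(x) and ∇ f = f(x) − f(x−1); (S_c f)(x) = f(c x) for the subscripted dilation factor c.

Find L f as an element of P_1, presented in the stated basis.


the result is g(x) = 0

Δ f = -3x + 5/6
Δ Δ f = -3
Δ (Δ ∘ Δ) f = 0
E_{1} Δ (Δ ∘ Δ) f = 0
S_{-1} E_{1} Δ (Δ ∘ Δ) f = 0


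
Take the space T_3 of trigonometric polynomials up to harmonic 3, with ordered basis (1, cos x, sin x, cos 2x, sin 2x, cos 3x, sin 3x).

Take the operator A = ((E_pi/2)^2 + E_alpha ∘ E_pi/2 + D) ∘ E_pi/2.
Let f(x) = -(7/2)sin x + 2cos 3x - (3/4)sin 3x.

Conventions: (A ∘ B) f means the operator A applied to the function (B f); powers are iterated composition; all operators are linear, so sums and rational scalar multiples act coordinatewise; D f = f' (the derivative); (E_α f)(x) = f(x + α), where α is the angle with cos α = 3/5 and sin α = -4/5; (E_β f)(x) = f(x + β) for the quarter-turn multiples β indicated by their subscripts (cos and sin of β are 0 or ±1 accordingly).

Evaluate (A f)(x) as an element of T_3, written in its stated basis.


E_pi/2 f = -(7/2)cos x + (3/4)cos 3x + 2sin 3x
E_pi/2 E_pi/2 f = (7/2)sin x - 2cos 3x + (3/4)sin 3x
E_pi/2 E_pi/2 E_pi/2 f = (7/2)cos x - (3/4)cos 3x - 2sin 3x
E_pi/2 E_pi/2 f = (7/2)sin x - 2cos 3x + (3/4)sin 3x
E_alpha E_pi/2 E_pi/2 f = -(14/5)cos x + (21/10)sin x + (201/125)cos 3x - (703/500)sin 3x
D E_pi/2 f = (7/2)sin x + 6cos 3x - (9/4)sin 3x
((E_pi/2)^2 + E_alpha ∘ E_pi/2 + D) E_pi/2 f = (7/10)cos x + (28/5)sin x + (3429/500)cos 3x - (707/125)sin 3x

the result is g(x) = (7/10)cos x + (28/5)sin x + (3429/500)cos 3x - (707/125)sin 3x


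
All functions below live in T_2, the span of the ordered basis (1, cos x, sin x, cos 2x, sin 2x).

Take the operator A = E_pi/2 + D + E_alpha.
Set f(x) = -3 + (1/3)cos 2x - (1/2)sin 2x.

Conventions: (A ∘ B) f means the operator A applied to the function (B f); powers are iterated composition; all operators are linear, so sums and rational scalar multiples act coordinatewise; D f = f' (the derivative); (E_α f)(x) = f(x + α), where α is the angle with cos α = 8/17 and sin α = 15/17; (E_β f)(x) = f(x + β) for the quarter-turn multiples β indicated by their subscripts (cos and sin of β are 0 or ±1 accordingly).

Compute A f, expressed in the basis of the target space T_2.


g(x) = -6 - (559/289)cos 2x - (143/867)sin 2x

E_pi/2 f = -3 - (1/3)cos 2x + (1/2)sin 2x
D f = -cos 2x - (2/3)sin 2x
E_alpha f = -3 - (521/867)cos 2x + (1/578)sin 2x
(E_pi/2 + D + E_alpha) f = -6 - (559/289)cos 2x - (143/867)sin 2x


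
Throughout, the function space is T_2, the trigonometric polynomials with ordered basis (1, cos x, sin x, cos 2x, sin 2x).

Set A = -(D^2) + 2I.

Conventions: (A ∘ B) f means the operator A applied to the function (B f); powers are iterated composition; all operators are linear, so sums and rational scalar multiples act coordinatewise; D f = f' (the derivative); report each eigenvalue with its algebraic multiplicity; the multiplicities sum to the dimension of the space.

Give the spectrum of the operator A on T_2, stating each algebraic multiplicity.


image of 1: 2
image of cos x: 3cos x
image of sin x: 3sin x
image of cos 2x: 6cos 2x
image of sin 2x: 6sin 2x
the matrix is diagonal; its diagonal is (2, 3, 3, 6, 6)
for a triangular matrix the eigenvalues are the diagonal entries, with algebraic multiplicity their repetition count

λ = 2 (multiplicity 1), λ = 3 (multiplicity 2), λ = 6 (multiplicity 2)


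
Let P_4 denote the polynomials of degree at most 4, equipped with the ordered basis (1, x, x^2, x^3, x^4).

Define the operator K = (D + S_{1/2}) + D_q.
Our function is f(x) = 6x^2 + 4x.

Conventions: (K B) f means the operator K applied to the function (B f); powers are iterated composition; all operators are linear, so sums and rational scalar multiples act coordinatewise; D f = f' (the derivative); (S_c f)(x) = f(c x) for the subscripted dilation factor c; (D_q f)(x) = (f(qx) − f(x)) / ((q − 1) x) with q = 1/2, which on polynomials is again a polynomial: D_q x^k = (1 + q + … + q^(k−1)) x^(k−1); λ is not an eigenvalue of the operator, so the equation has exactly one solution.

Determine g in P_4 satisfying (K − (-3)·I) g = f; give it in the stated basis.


write g with unknown coordinates in the stated basis and equate coefficients in (K − (-3)·I) g = f
solving from the highest basis element down gives g = (24/13)x^2 - (64/91)x + 32/91
check: K g = (6/13)x^2 + (556/91)x - 96/91
so K g − (-3)·g = 6x^2 + 4x = f ✓

the result is g(x) = (24/13)x^2 - (64/91)x + 32/91


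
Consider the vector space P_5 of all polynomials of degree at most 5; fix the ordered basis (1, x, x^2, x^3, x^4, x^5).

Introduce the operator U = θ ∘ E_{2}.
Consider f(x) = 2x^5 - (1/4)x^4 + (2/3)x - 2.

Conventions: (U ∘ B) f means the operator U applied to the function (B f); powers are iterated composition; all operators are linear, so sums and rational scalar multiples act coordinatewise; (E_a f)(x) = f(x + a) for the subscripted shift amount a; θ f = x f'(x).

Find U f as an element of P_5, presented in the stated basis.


E_{2} f = 2x^5 + (79/4)x^4 + 78x^3 + 154x^2 + (458/3)x + 178/3
θ E_{2} f = 10x^5 + 79x^4 + 234x^3 + 308x^2 + (458/3)x

g(x) = 10x^5 + 79x^4 + 234x^3 + 308x^2 + (458/3)x


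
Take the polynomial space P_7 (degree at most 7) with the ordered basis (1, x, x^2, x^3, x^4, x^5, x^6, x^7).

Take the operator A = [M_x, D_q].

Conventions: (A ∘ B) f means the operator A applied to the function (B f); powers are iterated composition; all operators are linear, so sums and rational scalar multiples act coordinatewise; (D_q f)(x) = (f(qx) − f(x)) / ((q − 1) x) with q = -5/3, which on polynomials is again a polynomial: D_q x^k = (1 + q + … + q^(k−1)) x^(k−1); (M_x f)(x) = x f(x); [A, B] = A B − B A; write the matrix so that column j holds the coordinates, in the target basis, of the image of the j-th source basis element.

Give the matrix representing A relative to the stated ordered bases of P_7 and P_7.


the matrix is [[-1, 0, 0, 0, 0, 0, 0, 0]; [0, 5/3, 0, 0, 0, 0, 0, 0]; [0, 0, -25/9, 0, 0, 0, 0, 0]; [0, 0, 0, 125/27, 0, 0, 0, 0]; [0, 0, 0, 0, -625/81, 0, 0, 0]; [0, 0, 0, 0, 0, 3125/243, 0, 0]; [0, 0, 0, 0, 0, 0, -15625/729, 0]; [0, 0, 0, 0, 0, 0, 0, 78125/2187]] (rows listed top to bottom)

image of 1: -1
image of x: (5/3)x
image of x^2: -(25/9)x^2
image of x^3: (125/27)x^3
image of x^4: -(625/81)x^4
image of x^5: (3125/243)x^5
image of x^6: -(15625/729)x^6
image of x^7: (78125/2187)x^7
each image's coordinates form column j of the matrix


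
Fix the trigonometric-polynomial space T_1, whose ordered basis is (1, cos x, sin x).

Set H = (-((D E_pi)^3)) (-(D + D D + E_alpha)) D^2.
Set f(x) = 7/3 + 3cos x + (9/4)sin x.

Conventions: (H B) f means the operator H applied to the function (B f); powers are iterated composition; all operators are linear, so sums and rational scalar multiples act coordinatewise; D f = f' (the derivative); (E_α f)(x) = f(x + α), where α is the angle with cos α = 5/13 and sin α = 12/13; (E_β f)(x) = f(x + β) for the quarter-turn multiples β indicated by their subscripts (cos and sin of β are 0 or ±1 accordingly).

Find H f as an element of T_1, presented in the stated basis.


D f = (9/4)cos x - 3sin x
D D f = -3cos x - (9/4)sin x
D D^2 f = -(9/4)cos x + 3sin x
D D^2 f = -(9/4)cos x + 3sin x
D D D^2 f = 3cos x + (9/4)sin x
E_alpha D^2 f = -(42/13)cos x + (99/52)sin x
(D + D D + E_alpha) D^2 f = -(129/52)cos x + (93/13)sin x
(-(D + D D + E_alpha)) D^2 f = (129/52)cos x - (93/13)sin x
E_pi (-(D + D D + E_alpha)) D^2 f = -(129/52)cos x + (93/13)sin x
D E_pi (-(D + D D + E_alpha)) D^2 f = (93/13)cos x + (129/52)sin x
E_pi (D E_pi) (-(D + D D + E_alpha)) D^2 f = -(93/13)cos x - (129/52)sin x
D E_pi (D E_pi) (-(D + D D + E_alpha)) D^2 f = -(129/52)cos x + (93/13)sin x
E_pi (D E_pi) (D E_pi) (-(D + D D + E_alpha)) D^2 f = (129/52)cos x - (93/13)sin x
D E_pi (D E_pi) (D E_pi) (-(D + D D + E_alpha)) D^2 f = -(93/13)cos x - (129/52)sin x
(-((D E_pi)^3)) (-(D + D D + E_alpha)) D^2 f = (93/13)cos x + (129/52)sin x

g(x) = (93/13)cos x + (129/52)sin x


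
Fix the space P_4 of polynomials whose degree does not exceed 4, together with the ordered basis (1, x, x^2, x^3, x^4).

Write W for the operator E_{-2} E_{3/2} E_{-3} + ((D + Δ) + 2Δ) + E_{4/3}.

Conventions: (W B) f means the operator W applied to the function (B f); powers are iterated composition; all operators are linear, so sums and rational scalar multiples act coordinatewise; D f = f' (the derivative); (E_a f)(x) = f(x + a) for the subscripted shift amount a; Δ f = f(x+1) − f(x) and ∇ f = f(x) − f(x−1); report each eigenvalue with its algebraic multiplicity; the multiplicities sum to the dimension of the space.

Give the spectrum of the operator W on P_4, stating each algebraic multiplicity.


λ = 2 (multiplicity 5)

image of 1: 2
image of x: 2x + 11/6
image of x^2: 2x^2 + (11/3)x + 613/36
image of x^3: 2x^3 + (11/2)x^2 + (613/12)x - 8101/216
image of x^4: 2x^4 + (22/3)x^3 + (613/6)x^2 - (8101/54)x + 202465/1296
the matrix is upper triangular; its diagonal is (2, 2, 2, 2, 2)
for a triangular matrix the eigenvalues are the diagonal entries, with algebraic multiplicity their repetition count


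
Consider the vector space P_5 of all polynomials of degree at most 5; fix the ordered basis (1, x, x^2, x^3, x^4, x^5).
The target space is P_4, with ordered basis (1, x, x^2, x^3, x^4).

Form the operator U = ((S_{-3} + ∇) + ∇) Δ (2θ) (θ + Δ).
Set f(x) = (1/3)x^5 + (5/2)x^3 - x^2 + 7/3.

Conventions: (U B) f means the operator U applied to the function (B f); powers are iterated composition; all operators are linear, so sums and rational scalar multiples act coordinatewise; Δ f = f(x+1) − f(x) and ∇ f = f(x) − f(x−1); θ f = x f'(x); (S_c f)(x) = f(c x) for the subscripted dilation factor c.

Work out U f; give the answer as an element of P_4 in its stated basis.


g(x) = 6750x^4 - (15820/3)x^3 + 4295x^2 - (281/3)x + 1018/3

θ f = (5/3)x^5 + (15/2)x^3 - 2x^2
Δ f = (5/3)x^4 + (10/3)x^3 + (65/6)x^2 + (43/6)x + 11/6
(θ + Δ) f = (5/3)x^5 + (5/3)x^4 + (65/6)x^3 + (53/6)x^2 + (43/6)x + 11/6
θ (θ + Δ) f = (25/3)x^5 + (20/3)x^4 + (65/2)x^3 + (53/3)x^2 + (43/6)x
(2θ) (θ + Δ) f = (50/3)x^5 + (40/3)x^4 + 65x^3 + (106/3)x^2 + (43/3)x
Δ ((2θ) (θ + Δ)) f = (250/3)x^4 + 220x^3 + (1325/3)x^2 + (1207/3)x + 434/3
S_{-3} Δ ((2θ) (θ + Δ)) f = 6750x^4 - 5940x^3 + 3975x^2 - 1207x + 434/3
∇ Δ ((2θ) (θ + Δ)) f = (1000/3)x^3 + 160x^2 + (1670/3)x + 292/3
(S_{-3} + ∇) Δ ((2θ) (θ + Δ)) f = 6750x^4 - (16820/3)x^3 + 4135x^2 - (1951/3)x + 242
∇ Δ ((2θ) (θ + Δ)) f = (1000/3)x^3 + 160x^2 + (1670/3)x + 292/3
((S_{-3} + ∇) + ∇) Δ ((2θ) (θ + Δ)) f = 6750x^4 - (15820/3)x^3 + 4295x^2 - (281/3)x + 1018/3


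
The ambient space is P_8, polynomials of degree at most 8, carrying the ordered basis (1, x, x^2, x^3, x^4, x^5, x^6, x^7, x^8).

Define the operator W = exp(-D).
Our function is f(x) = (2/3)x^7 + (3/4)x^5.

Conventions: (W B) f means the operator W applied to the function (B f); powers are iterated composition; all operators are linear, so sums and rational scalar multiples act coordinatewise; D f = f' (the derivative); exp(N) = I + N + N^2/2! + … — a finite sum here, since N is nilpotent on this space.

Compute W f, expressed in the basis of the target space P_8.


the image equals g(x) = (2/3)x^7 - (14/3)x^6 + (59/4)x^5 - (325/12)x^4 + (185/6)x^3 - (43/2)x^2 + (101/12)x - 17/12

order-1 term: -(14/3)x^6 - (15/4)x^4
order-2 term: 14x^5 + (15/2)x^3
order-3 term: -(70/3)x^4 - (15/2)x^2
order-4 term: (70/3)x^3 + (15/4)x
order-5 term: -14x^2 - 3/4
order-6 term: (14/3)x
order-7 term: -2/3
the series for exp(-D) f terminates at order 7
exp(-D) f = (2/3)x^7 - (14/3)x^6 + (59/4)x^5 - (325/12)x^4 + (185/6)x^3 - (43/2)x^2 + (101/12)x - 17/12


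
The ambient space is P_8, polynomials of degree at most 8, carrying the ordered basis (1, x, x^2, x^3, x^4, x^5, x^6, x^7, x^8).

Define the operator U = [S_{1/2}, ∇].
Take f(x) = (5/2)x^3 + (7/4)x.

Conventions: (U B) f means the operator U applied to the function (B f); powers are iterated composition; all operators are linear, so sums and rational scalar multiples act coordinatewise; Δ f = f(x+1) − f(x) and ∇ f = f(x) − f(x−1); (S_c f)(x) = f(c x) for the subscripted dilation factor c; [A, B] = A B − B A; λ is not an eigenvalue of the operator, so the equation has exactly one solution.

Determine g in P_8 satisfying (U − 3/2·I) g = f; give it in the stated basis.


g(x) = -(5/3)x^3 - (5/12)x^2 - (1/18)x - 169/216

write g with unknown coordinates in the stated basis and equate coefficients in (U − 3/2·I) g = f
solving from the highest basis element down gives g = -(5/3)x^3 - (5/12)x^2 - (1/18)x - 169/216
check: U g = -(5/8)x^2 + (5/3)x - 169/144
so U g − 3/2·g = (5/2)x^3 + (7/4)x = f ✓


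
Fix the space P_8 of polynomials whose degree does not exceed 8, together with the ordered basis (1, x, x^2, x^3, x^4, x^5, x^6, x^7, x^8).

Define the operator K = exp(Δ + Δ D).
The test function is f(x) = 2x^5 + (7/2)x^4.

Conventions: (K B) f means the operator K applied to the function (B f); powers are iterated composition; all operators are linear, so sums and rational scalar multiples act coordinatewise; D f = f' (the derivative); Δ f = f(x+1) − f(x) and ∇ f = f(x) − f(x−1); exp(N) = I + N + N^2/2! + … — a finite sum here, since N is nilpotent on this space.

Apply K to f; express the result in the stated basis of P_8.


the image equals g(x) = 2x^5 + (27/2)x^4 + 94x^3 + 364x^2 + 866x + 1897/2

order-1 term: 10x^4 + 74x^3 + 143x^2 + 106x + 59/2
order-2 term: 20x^3 + 201x^2 + 556x + 881/2
order-3 term: 20x^2 + 194x + 413
order-4 term: 10x + 127/2
order-5 term: 2
the series for exp(Δ + Δ D) f terminates at order 5
exp(Δ + Δ D) f = 2x^5 + (27/2)x^4 + 94x^3 + 364x^2 + 866x + 1897/2


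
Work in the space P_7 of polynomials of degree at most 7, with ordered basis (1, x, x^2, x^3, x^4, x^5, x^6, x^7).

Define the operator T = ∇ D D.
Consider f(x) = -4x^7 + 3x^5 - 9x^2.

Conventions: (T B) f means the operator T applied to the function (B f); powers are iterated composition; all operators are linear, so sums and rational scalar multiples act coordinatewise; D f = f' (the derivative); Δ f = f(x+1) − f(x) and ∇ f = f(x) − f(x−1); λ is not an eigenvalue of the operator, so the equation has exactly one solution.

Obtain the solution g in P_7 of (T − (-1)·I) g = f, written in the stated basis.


g(x) = -4x^7 + 3x^5 + 840x^4 - 1680x^3 + 1491x^2 - 20820x + 20268

write g with unknown coordinates in the stated basis and equate coefficients in (T − (-1)·I) g = f
solving from the highest basis element down gives g = -4x^7 + 3x^5 + 840x^4 - 1680x^3 + 1491x^2 - 20820x + 20268
check: T g = -840x^4 + 1680x^3 - 1500x^2 + 20820x - 20268
so T g − (-1)·g = -4x^7 + 3x^5 - 9x^2 = f ✓


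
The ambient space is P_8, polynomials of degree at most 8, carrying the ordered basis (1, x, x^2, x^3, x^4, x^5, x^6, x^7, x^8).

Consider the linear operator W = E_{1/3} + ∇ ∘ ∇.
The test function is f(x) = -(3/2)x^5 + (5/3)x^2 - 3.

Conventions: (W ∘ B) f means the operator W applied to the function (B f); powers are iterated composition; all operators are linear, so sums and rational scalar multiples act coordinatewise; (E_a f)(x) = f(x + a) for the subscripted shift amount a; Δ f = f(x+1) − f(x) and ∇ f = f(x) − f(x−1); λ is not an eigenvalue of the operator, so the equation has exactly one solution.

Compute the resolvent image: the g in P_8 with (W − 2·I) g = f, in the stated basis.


the image equals g(x) = (3/2)x^5 + (5/2)x^4 + 35x^3 - (220/9)x^2 + (1505/6)x - 29753/162

write g with unknown coordinates in the stated basis and equate coefficients in (W − 2·I) g = f
solving from the highest basis element down gives g = (3/2)x^5 + (5/2)x^4 + 35x^3 - (220/9)x^2 + (1505/6)x - 29753/162
check: W g = (3/2)x^5 + 5x^4 + 70x^3 - (425/9)x^2 + (1505/3)x - 29996/81
so W g − 2·g = -(3/2)x^5 + (5/3)x^2 - 3 = f ✓


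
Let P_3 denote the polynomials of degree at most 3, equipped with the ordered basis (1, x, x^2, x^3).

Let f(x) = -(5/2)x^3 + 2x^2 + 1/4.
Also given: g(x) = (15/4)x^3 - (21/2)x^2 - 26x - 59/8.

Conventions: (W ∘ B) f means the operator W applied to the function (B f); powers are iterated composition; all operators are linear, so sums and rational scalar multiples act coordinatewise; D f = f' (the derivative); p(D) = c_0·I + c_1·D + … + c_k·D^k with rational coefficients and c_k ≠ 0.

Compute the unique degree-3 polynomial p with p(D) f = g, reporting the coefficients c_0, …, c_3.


D^0 f = -(5/2)x^3 + 2x^2 + 1/4
D^1 f = -(15/2)x^2 + 4x
D^2 f = -15x + 4
D^3 f = -15
matching coefficients of g against c_0 f + c_1 Df + … from the top degree down determines the c_i
solution: c_0 = -3/2, c_1 = 1, c_2 = 2, c_3 = 1

p(D) = -(3/2)·I + D + 2·D^2 + D^3, i.e. c_0 = -3/2, c_1 = 1, c_2 = 2, c_3 = 1


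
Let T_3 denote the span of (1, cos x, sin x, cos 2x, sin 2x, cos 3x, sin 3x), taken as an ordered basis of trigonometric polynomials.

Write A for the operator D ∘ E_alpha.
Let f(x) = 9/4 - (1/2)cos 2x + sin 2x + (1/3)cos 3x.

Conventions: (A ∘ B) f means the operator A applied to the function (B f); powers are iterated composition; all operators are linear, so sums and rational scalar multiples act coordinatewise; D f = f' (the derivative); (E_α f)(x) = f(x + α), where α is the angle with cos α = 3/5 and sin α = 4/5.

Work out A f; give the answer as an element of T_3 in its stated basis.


E_alpha f = 9/4 + (11/10)cos 2x + (1/5)sin 2x - (39/125)cos 3x - (44/375)sin 3x
D E_alpha f = (2/5)cos 2x - (11/5)sin 2x - (44/125)cos 3x + (117/125)sin 3x

g(x) = (2/5)cos 2x - (11/5)sin 2x - (44/125)cos 3x + (117/125)sin 3x


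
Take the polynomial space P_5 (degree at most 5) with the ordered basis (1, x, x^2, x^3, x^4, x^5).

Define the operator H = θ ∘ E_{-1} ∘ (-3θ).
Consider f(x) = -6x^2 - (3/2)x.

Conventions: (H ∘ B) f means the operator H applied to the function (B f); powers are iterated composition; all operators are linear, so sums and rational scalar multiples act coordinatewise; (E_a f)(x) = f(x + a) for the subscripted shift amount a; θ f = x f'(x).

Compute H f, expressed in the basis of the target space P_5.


θ f = -12x^2 - (3/2)x
(-3θ) f = 36x^2 + (9/2)x
E_{-1} (-3θ) f = 36x^2 - (135/2)x + 63/2
θ E_{-1} (-3θ) f = 72x^2 - (135/2)x

the image equals g(x) = 72x^2 - (135/2)x


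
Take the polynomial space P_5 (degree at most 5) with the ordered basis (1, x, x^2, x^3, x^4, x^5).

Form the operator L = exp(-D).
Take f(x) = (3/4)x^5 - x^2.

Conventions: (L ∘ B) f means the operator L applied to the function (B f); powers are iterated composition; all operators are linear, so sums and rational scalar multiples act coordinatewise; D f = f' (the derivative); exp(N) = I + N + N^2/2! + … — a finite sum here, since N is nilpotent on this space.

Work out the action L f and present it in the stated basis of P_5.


order-1 term: -(15/4)x^4 + 2x
order-2 term: (15/2)x^3 - 1
order-3 term: -(15/2)x^2
order-4 term: (15/4)x
order-5 term: -3/4
the series for exp(-D) f terminates at order 5
exp(-D) f = (3/4)x^5 - (15/4)x^4 + (15/2)x^3 - (17/2)x^2 + (23/4)x - 7/4

g(x) = (3/4)x^5 - (15/4)x^4 + (15/2)x^3 - (17/2)x^2 + (23/4)x - 7/4


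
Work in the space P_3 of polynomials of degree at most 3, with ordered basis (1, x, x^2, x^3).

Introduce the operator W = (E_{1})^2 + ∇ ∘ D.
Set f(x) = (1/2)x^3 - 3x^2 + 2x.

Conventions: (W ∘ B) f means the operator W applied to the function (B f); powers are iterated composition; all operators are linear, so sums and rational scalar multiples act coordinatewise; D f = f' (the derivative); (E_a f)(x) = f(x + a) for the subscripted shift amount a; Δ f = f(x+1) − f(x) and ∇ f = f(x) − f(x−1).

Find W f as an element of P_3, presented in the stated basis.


the result is g(x) = (1/2)x^3 - x - 23/2

E_{1} f = (1/2)x^3 - (3/2)x^2 - (5/2)x - 1/2
E_{1} E_{1} f = (1/2)x^3 - 4x - 4
D f = (3/2)x^2 - 6x + 2
∇ D f = 3x - 15/2
((E_{1})^2 + ∇ ∘ D) f = (1/2)x^3 - x - 23/2


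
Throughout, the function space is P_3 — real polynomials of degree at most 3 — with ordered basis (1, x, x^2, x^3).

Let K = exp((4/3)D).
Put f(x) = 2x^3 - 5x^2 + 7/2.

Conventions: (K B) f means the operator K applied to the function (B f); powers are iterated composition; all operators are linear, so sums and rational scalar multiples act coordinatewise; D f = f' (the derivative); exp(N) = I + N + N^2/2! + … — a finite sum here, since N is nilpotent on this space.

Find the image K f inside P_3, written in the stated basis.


order-1 term: 8x^2 - (40/3)x
order-2 term: (32/3)x - 80/9
order-3 term: 128/27
the series for exp((4/3)D) f terminates at order 3
exp((4/3)D) f = 2x^3 + 3x^2 - (8/3)x - 35/54

the image equals g(x) = 2x^3 + 3x^2 - (8/3)x - 35/54


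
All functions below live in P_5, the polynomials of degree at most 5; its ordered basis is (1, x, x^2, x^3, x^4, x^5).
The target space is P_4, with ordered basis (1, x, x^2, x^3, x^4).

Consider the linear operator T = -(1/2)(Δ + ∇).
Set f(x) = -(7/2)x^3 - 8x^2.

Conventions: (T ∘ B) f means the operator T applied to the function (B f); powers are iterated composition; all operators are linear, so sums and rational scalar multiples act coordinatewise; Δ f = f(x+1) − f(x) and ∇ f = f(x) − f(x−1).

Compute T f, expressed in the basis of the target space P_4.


Δ f = -(21/2)x^2 - (53/2)x - 23/2
∇ f = -(21/2)x^2 - (11/2)x + 9/2
(Δ + ∇) f = -21x^2 - 32x - 7
(-(1/2)(Δ + ∇)) f = (21/2)x^2 + 16x + 7/2

g(x) = (21/2)x^2 + 16x + 7/2


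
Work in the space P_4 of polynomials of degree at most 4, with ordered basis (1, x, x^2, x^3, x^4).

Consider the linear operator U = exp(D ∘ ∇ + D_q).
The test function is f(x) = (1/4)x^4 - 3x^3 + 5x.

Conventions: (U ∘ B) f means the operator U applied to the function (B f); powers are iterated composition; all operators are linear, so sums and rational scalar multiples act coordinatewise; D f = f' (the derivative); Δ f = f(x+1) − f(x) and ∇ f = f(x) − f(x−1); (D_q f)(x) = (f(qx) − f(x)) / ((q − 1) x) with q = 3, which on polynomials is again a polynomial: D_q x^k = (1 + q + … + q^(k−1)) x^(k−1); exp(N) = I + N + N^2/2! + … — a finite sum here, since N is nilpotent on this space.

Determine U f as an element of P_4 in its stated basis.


order-1 term: 10x^3 - 36x^2 - 21x + 15
order-2 term: 65x^2 - 42x - 123/2
order-3 term: (260/3)x + 88/3
order-4 term: 65/3
the series for exp(D ∘ ∇ + D_q) f terminates at order 4
exp(D ∘ ∇ + D_q) f = (1/4)x^4 + 7x^3 + 29x^2 + (86/3)x + 9/2

the image equals g(x) = (1/4)x^4 + 7x^3 + 29x^2 + (86/3)x + 9/2


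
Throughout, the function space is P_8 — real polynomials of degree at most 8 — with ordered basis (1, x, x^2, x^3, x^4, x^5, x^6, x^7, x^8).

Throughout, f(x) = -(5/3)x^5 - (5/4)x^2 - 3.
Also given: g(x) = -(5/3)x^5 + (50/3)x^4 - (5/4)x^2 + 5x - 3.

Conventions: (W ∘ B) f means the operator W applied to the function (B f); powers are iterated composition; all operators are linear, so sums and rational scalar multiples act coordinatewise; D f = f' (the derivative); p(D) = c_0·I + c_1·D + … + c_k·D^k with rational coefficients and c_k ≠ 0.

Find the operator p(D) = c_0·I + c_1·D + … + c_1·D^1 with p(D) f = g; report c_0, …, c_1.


D^0 f = -(5/3)x^5 - (5/4)x^2 - 3
D^1 f = -(25/3)x^4 - (5/2)x
matching coefficients of g against c_0 f + c_1 Df + … from the top degree down determines the c_i
solution: c_0 = 1, c_1 = -2

c_0 = 1, c_1 = -2


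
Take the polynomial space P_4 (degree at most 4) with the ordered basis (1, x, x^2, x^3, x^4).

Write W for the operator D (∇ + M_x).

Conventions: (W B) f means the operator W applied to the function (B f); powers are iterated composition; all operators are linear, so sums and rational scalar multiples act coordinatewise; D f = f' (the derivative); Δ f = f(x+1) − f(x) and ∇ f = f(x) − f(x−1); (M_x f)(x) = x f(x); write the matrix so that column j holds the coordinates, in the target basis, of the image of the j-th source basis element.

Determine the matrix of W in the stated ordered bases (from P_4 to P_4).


image of 1: 1
image of x: 2x
image of x^2: 3x^2 + 2
image of x^3: 4x^3 + 6x - 3
image of x^4: 5x^4 + 12x^2 - 12x + 4
each image's coordinates form column j of the matrix

the matrix is [[1, 0, 2, -3, 4]; [0, 2, 0, 6, -12]; [0, 0, 3, 0, 12]; [0, 0, 0, 4, 0]; [0, 0, 0, 0, 5]] (rows listed top to bottom)
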